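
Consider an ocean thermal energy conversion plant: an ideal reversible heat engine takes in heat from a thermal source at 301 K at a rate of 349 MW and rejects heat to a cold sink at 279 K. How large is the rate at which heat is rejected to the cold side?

Carnot efficiency: η = 1 − T_C/T_H = 1 − 279.00/301.00 = 0.0731.
For a reversible cycle Q_C/Q_H = T_C/T_H, so Q_C = 349 × 279.00/301.00 = 323.5 MW.

Q̇_C ≈ 323.5 MW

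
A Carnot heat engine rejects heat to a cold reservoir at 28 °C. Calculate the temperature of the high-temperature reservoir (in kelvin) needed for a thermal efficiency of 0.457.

T_C = 28 °C → 28 + 273.15 = 301.15 K.
From η = 1 − T_C/T_H, solving for T_H gives T_H = T_C/(1 − η) = 301.15/(1 − 0.457) = 555 K.

T_H ≈ 555 K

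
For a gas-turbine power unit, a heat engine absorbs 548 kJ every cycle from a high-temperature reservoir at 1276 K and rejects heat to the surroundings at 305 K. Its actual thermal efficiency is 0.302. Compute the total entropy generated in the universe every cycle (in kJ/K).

ΔS_univ ≈ 0.8246 kJ/K

W = η·Q_H = 0.302 × 548 = 165.5 kJ, so Q_C = Q_H − W = 382.5 kJ.
The hot reservoir loses entropy Q_H/T_H = 548/1276.00 = 0.4295 kJ/K; the cold reservoir gains Q_C/T_C = 382.5/305.00 = 1.254 kJ/K.
ΔS_univ = −Q_H/T_H + Q_C/T_C = 0.8246 kJ/K (> 0, since η = 0.302 < η_Carnot = 0.761).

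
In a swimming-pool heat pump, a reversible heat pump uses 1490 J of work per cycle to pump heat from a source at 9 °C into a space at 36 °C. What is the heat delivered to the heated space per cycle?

T_H = 36 °C → 36 + 273.15 = 309.15 K.
T_C = 9 °C → 9 + 273.15 = 282.15 K.
For a reversible heat pump, COP_HP = T_H/(T_H − T_C) = 309.15/27.00 = 11.4500.
Q_H = COP_HP · W = 11.4500 × 1490 = 17100 J.

Q_H ≈ 17100 J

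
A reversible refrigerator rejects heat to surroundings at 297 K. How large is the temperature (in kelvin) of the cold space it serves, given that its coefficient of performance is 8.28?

COP_R = T_C/(T_H − T_C) ⇒ T_C = T_H·COP_R/(1 + COP_R) = 297.00 × 8.28/(1 + 8.28) = 265 K.

T_C ≈ 265 K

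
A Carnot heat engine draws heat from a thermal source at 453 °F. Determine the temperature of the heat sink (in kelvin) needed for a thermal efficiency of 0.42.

T_H = 453 °F → (453 − 32) × 5/9 = 233.89 °C = 507.04 K.
From η = 1 − T_C/T_H, T_C = T_H·(1 − η) = 507.04 × (1 − 0.42) = 294 K.

T_C ≈ 294 K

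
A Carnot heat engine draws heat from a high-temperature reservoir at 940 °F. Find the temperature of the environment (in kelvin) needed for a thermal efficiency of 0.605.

T_H = 940 °F → (940 − 32) × 5/9 = 504.44 °C = 777.59 K.
From η = 1 − T_C/T_H, T_C = T_H·(1 − η) = 777.59 × (1 − 0.605) = 307 K.

T_C ≈ 307 K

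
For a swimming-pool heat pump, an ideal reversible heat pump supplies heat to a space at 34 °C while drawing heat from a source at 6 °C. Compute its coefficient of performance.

COP_HP ≈ 11.0

T_H = 34 °C → 34 + 273.15 = 307.15 K.
T_C = 6 °C → 6 + 273.15 = 279.15 K.
For a reversible heat pump, COP_HP = T_H/(T_H − T_C) = 307.15/(307.15 − 279.15) = 11.0.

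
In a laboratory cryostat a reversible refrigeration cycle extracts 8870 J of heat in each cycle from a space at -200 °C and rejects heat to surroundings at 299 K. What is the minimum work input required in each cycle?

W_in ≈ 27400 J

T_C = -200 °C → -200 + 273.15 = 73.15 K.
The reversible coefficient of performance is COP_R = T_C/(T_H − T_C) = 73.15/225.85 = 0.3239.
W = Q_C/COP_R = 8870/0.3239 = 27400 J.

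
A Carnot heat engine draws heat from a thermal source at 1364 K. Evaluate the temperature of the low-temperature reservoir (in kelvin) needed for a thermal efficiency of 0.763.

From η = 1 − T_C/T_H, T_C = T_H·(1 − η) = 1364.00 × (1 − 0.763) = 323 K.

T_C ≈ 323 K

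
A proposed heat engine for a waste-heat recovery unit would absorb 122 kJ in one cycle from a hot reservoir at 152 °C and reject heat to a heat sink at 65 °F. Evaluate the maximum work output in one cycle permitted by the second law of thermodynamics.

W_max ≈ 38.4 kJ

T_H = 152 °C → 152 + 273.15 = 425.15 K.
T_C = 65 °F → (65 − 32) × 5/9 = 18.33 °C = 291.48 K.
The upper bound on efficiency is η_max = 1 − T_C/T_H = 1 − 291.48/425.15 = 0.3144.
W_max = η_max · Q_H = 0.3144 × 122 = 38.4 kJ.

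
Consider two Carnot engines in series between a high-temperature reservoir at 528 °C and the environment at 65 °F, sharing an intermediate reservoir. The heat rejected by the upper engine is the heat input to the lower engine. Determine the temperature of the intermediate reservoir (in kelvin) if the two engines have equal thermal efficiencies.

T_m ≈ 483.2 K

T_H = 528 °C → 528 + 273.15 = 801.15 K.
T_C = 65 °F → (65 − 32) × 5/9 = 18.33 °C = 291.48 K.
Equal efficiencies require 1 − T_m/T_H = 1 − T_C/T_m, i.e. T_m/T_H = T_C/T_m, so T_m = √(T_H·T_C) = √(801.15 × 291.48) = 483.2 K.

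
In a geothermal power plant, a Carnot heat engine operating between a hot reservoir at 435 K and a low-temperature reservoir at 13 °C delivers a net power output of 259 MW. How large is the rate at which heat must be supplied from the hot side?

T_C = 13 °C → 13 + 273.15 = 286.15 K.
The Carnot efficiency is η = 1 − T_C/T_H = 1 − 286.15/435.00 = 0.3422.
Q_H = W/η = 259/0.3422 = 757 MW.

Q̇_H ≈ 757 MW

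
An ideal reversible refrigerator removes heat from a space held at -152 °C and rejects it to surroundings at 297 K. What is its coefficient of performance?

T_C = -152 °C → -152 + 273.15 = 121.15 K.
The reversible coefficient of performance is COP_R = T_C/(T_H − T_C) = 121.15/(297.00 − 121.15) = 0.689.

COP_R ≈ 0.689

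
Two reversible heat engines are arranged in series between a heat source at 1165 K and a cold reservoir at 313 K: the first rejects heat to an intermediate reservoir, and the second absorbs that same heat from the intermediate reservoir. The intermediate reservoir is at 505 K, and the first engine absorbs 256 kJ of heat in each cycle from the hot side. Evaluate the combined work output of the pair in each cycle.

W_total ≈ 187 kJ

Two reversible stages in series are equivalent to a single Carnot engine between T_H and T_C, so η_total = 1 − T_C/T_H = 1 − 313.00/1165.00 = 0.7313.
W_total = η_total · Q_H = 0.7313 × 256 = 187 kJ.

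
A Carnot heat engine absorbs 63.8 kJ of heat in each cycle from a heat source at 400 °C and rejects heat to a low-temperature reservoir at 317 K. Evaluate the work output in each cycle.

W ≈ 33.8 kJ

T_H = 400 °C → 400 + 273.15 = 673.15 K.
For a reversible engine, η = 1 − T_C/T_H = 1 − 317.00/673.15 = 0.5291.
W = η·Q_H = 0.5291 × 63.8 = 33.8 kJ.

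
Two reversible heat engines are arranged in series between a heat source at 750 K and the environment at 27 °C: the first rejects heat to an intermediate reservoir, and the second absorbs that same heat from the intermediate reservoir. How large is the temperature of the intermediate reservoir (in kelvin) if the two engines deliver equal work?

T_m ≈ 525 K

T_C = 27 °C → 27 + 273.15 = 300.15 K.
For reversible stages Q_m = Q_H·(T_m/T_H). Setting W₁ = Q_H(1 − T_m/T_H) equal to W₂ = Q_m(1 − T_C/T_m) = Q_H·(T_m − T_C)/T_H gives T_H − T_m = T_m − T_C, so T_m = (T_H + T_C)/2 = (750.00 + 300.15)/2 = 525 K.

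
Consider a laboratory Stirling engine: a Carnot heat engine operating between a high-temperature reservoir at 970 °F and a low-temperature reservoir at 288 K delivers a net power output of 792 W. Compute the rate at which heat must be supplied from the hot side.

T_H = 970 °F → (970 − 32) × 5/9 = 521.11 °C = 794.26 K.
For a reversible engine, η = 1 − T_C/T_H = 1 − 288.00/794.26 = 0.6374.
Q_H = W/η = 792/0.6374 = 1240 W.

Q̇_H ≈ 1240 W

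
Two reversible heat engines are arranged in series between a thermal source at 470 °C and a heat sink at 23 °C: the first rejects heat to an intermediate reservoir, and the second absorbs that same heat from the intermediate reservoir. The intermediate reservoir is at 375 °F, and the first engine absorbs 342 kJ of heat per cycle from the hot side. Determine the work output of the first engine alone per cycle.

W₁ ≈ 129 kJ

T_H = 470 °C → 470 + 273.15 = 743.15 K.
T_C = 23 °C → 23 + 273.15 = 296.15 K.
T_m = 375 °F → (375 − 32) × 5/9 = 190.56 °C = 463.71 K.
First-stage efficiency η₁ = 1 − T_m/T_H = 1 − 463.71/743.15 = 0.3760.
W₁ = η₁·Q_H = 0.3760 × 342 = 129 kJ.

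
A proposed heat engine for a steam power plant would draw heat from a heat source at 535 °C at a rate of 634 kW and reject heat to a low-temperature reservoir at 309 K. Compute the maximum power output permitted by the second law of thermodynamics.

Ẇ_max ≈ 391.6 kW

T_H = 535 °C → 535 + 273.15 = 808.15 K.
No engine can exceed the Carnot limit: η_max = 1 − T_C/T_H = 1 − 309.00/808.15 = 0.6176.
W_max = η_max · Q_H = 0.6176 × 634 = 391.6 kW.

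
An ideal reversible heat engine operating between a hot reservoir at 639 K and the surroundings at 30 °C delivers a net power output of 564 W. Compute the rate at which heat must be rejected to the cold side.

Q̇_C ≈ 509 W

T_C = 30 °C → 30 + 273.15 = 303.15 K.
Carnot efficiency: η = 1 − T_C/T_H = 1 − 303.15/639.00 = 0.5256.
Since Q_C/Q_H = T_C/T_H and Q_H = W/η, Q_C = W·T_C/(T_H − T_C) = 564 × 303.15/335.85 = 509 W.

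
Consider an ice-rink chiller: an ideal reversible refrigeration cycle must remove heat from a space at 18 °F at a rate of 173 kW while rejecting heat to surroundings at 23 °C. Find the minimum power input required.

T_H = 23 °C → 23 + 273.15 = 296.15 K.
T_C = 18 °F → (18 − 32) × 5/9 = -7.78 °C = 265.37 K.
Carnot COP: COP_R = T_C/(T_H − T_C) = 265.37/30.78 = 8.6222.
W = Q_C/COP_R = 173/8.6222 = 20.1 kW.

Ẇ_in ≈ 20.1 kW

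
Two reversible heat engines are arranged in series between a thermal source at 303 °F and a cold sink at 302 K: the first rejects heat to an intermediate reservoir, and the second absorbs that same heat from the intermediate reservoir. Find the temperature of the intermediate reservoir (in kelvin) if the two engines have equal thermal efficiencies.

T_m ≈ 358 K

T_H = 303 °F → (303 − 32) × 5/9 = 150.56 °C = 423.71 K.
Equal efficiencies require 1 − T_m/T_H = 1 − T_C/T_m, i.e. T_m/T_H = T_C/T_m, so T_m = √(T_H·T_C) = √(423.71 × 302.00) = 358 K.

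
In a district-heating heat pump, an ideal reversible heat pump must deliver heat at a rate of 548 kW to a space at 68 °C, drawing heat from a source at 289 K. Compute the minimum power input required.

T_H = 68 °C → 68 + 273.15 = 341.15 K.
For a reversible heat pump, COP_HP = T_H/(T_H − T_C) = 341.15/52.15 = 6.5417.
W = Q_H/COP_HP = 548/6.5417 = 83.77 kW.

Ẇ_in ≈ 83.77 kW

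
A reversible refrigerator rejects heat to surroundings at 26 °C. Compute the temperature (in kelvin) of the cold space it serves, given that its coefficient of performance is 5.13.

T_H = 26 °C → 26 + 273.15 = 299.15 K.
COP_R = T_C/(T_H − T_C) ⇒ T_C = T_H·COP_R/(1 + COP_R) = 299.15 × 5.13/(1 + 5.13) = 250 K.

T_C ≈ 250 K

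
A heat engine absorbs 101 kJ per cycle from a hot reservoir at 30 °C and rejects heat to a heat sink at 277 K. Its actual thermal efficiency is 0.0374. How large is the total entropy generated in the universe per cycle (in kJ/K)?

T_H = 30 °C → 30 + 273.15 = 303.15 K.
W = η·Q_H = 0.0374 × 101 = 3.777 kJ, so Q_C = Q_H − W = 97.22 kJ.
Reservoir entropy changes: ΔS_H = −Q_H/T_H = −101/303.15 = -0.3332 kJ/K and ΔS_C = +Q_C/T_C = 97.22/277.00 = 0.3510 kJ/K.
ΔS_univ = −Q_H/T_H + Q_C/T_C = 0.01782 kJ/K (> 0, since η = 0.0374 < η_Carnot = 0.086).

ΔS_univ ≈ 0.01782 kJ/K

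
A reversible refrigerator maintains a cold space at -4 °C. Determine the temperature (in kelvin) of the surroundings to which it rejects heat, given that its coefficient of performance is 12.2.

T_H ≈ 291 K

T_C = -4 °C → -4 + 273.15 = 269.15 K.
COP_R = T_C/(T_H − T_C) ⇒ T_H = T_C·(1 + 1/COP_R) = 269.15 × (1 + 1/12.2) = 291 K.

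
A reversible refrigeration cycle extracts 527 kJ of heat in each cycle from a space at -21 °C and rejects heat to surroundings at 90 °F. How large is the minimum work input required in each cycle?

W_in ≈ 111 kJ

T_H = 90 °F → (90 − 32) × 5/9 = 32.22 °C = 305.37 K.
T_C = -21 °C → -21 + 273.15 = 252.15 K.
For a reversible refrigerator, COP_R = T_C/(T_H − T_C) = 252.15/53.22 = 4.7377.
W = Q_C/COP_R = 527/4.7377 = 111 kJ.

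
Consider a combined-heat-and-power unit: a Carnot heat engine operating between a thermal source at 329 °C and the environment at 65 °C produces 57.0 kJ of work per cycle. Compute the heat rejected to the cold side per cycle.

T_H = 329 °C → 329 + 273.15 = 602.15 K.
T_C = 65 °C → 65 + 273.15 = 338.15 K.
Carnot efficiency: η = 1 − T_C/T_H = 1 − 338.15/602.15 = 0.4384.
Since Q_C/Q_H = T_C/T_H and Q_H = W/η, Q_C = W·T_C/(T_H − T_C) = 57.0 × 338.15/264.00 = 73.0 kJ.

Q_C ≈ 73.0 kJ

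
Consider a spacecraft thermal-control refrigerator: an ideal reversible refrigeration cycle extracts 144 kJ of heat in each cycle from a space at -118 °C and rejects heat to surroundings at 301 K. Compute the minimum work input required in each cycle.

W_in ≈ 135 kJ

T_C = -118 °C → -118 + 273.15 = 155.15 K.
The reversible coefficient of performance is COP_R = T_C/(T_H − T_C) = 155.15/145.85 = 1.0638.
W = Q_C/COP_R = 144/1.0638 = 135 kJ.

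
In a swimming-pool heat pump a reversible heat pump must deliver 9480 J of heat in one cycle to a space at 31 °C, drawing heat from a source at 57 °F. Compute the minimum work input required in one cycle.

T_H = 31 °C → 31 + 273.15 = 304.15 K.
T_C = 57 °F → (57 − 32) × 5/9 = 13.89 °C = 287.04 K.
COP_HP = T_H/(T_H − T_C) = 304.15/17.11 = 17.7750.
W = Q_H/COP_HP = 9480/17.7750 = 533.3 J.

W_in ≈ 533.3 J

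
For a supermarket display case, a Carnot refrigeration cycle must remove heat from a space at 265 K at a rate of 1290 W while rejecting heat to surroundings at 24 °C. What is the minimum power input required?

T_H = 24 °C → 24 + 273.15 = 297.15 K.
COP_R = T_C/(T_H − T_C) = 265.00/32.15 = 8.2426.
W = Q_C/COP_R = 1290/8.2426 = 156.5 W.

Ẇ_in ≈ 156.5 W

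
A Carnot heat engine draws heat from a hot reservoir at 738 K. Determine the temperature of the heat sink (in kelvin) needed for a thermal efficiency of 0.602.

From η = 1 − T_C/T_H, T_C = T_H·(1 − η) = 738.00 × (1 − 0.602) = 293.7 K.

T_C ≈ 293.7 K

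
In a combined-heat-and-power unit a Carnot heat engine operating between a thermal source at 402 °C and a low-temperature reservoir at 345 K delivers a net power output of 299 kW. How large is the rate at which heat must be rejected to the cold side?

Q̇_C ≈ 312 kW

T_H = 402 °C → 402 + 273.15 = 675.15 K.
For a reversible engine, η = 1 − T_C/T_H = 1 − 345.00/675.15 = 0.4890.
Since Q_C/Q_H = T_C/T_H and Q_H = W/η, Q_C = W·T_C/(T_H − T_C) = 299 × 345.00/330.15 = 312 kW.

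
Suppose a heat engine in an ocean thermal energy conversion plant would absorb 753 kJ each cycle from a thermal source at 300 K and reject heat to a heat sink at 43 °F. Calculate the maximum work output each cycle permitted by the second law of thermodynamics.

W_max ≈ 52.1 kJ

T_C = 43 °F → (43 − 32) × 5/9 = 6.11 °C = 279.26 K.
By the Carnot theorem, η_max = 1 − T_C/T_H = 1 − 279.26/300.00 = 0.0691.
W_max = η_max · Q_H = 0.0691 × 753 = 52.1 kJ.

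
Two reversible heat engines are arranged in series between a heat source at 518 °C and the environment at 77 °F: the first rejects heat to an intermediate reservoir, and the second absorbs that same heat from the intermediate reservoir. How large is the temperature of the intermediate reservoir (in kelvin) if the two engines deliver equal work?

T_m ≈ 544.6 K

T_H = 518 °C → 518 + 273.15 = 791.15 K.
T_C = 77 °F → (77 − 32) × 5/9 = 25.00 °C = 298.15 K.
For reversible stages Q_m = Q_H·(T_m/T_H). Setting W₁ = Q_H(1 − T_m/T_H) equal to W₂ = Q_m(1 − T_C/T_m) = Q_H·(T_m − T_C)/T_H gives T_H − T_m = T_m − T_C, so T_m = (T_H + T_C)/2 = (791.15 + 298.15)/2 = 544.6 K.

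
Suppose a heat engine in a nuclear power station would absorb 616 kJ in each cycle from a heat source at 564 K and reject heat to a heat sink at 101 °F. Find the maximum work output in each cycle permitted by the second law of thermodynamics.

W_max ≈ 275.8 kJ

T_C = 101 °F → (101 − 32) × 5/9 = 38.33 °C = 311.48 K.
By the Carnot theorem, η_max = 1 − T_C/T_H = 1 − 311.48/564.00 = 0.4477.
W_max = η_max · Q_H = 0.4477 × 616 = 275.8 kJ.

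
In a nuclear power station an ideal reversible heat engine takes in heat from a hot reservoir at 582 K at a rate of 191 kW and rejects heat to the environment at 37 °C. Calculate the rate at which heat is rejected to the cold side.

T_C = 37 °C → 37 + 273.15 = 310.15 K.
η_rev = 1 − T_C/T_H = 1 − 310.15/582.00 = 0.4671.
For a reversible cycle Q_C/Q_H = T_C/T_H, so Q_C = 191 × 310.15/582.00 = 102 kW.

Q̇_C ≈ 102 kW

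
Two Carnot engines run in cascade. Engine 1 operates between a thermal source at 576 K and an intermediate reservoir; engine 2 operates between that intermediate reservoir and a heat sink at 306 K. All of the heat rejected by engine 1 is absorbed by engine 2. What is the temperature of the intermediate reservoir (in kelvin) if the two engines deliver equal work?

T_m ≈ 441 K

For reversible stages Q_m = Q_H·(T_m/T_H). Setting W₁ = Q_H(1 − T_m/T_H) equal to W₂ = Q_m(1 − T_C/T_m) = Q_H·(T_m − T_C)/T_H gives T_H − T_m = T_m − T_C, so T_m = (T_H + T_C)/2 = (576.00 + 306.00)/2 = 441 K.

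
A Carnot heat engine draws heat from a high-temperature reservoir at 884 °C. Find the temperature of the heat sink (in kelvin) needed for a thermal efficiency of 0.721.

T_H = 884 °C → 884 + 273.15 = 1157.15 K.
From η = 1 − T_C/T_H, T_C = T_H·(1 − η) = 1157.15 × (1 − 0.721) = 323 K.

T_C ≈ 323 K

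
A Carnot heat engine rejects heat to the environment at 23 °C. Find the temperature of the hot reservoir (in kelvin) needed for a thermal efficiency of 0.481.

T_H ≈ 571 K

T_C = 23 °C → 23 + 273.15 = 296.15 K.
From η = 1 − T_C/T_H, solving for T_H gives T_H = T_C/(1 − η) = 296.15/(1 − 0.481) = 571 K.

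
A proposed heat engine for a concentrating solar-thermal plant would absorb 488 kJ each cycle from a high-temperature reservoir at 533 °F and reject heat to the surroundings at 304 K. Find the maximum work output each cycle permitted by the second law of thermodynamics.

T_H = 533 °F → (533 − 32) × 5/9 = 278.33 °C = 551.48 K.
By the Carnot theorem, η_max = 1 − T_C/T_H = 1 − 304.00/551.48 = 0.4488.
W_max = η_max · Q_H = 0.4488 × 488 = 219.0 kJ.

W_max ≈ 219.0 kJ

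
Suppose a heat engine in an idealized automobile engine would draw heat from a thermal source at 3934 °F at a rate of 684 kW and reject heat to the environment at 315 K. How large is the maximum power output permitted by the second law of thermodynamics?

Ẇ_max ≈ 595.7 kW

T_H = 3934 °F → (3934 − 32) × 5/9 = 2167.78 °C = 2440.93 K.
The second-law ceiling is the Carnot efficiency, η_max = 1 − T_C/T_H = 1 − 315.00/2440.93 = 0.8710.
W_max = η_max · Q_H = 0.8710 × 684 = 595.7 kW.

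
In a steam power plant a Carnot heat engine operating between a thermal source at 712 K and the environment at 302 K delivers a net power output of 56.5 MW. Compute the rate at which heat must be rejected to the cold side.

Q̇_C ≈ 41.62 MW

Since the cycle is reversible, η = 1 − T_C/T_H = 1 − 302.00/712.00 = 0.5758.
Since Q_C/Q_H = T_C/T_H and Q_H = W/η, Q_C = W·T_C/(T_H − T_C) = 56.5 × 302.00/410.00 = 41.62 MW.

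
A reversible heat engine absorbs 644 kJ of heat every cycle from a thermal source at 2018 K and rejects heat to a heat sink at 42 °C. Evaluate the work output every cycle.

T_C = 42 °C → 42 + 273.15 = 315.15 K.
Since the cycle is reversible, η = 1 − T_C/T_H = 1 − 315.15/2018.00 = 0.8438.
W = η·Q_H = 0.8438 × 644 = 543.4 kJ.

W ≈ 543.4 kJ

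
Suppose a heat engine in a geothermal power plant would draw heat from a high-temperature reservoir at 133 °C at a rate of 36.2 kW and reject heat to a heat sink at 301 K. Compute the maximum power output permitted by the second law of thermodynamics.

T_H = 133 °C → 133 + 273.15 = 406.15 K.
The second-law ceiling is the Carnot efficiency, η_max = 1 − T_C/T_H = 1 − 301.00/406.15 = 0.2589.
W_max = η_max · Q_H = 0.2589 × 36.2 = 9.37 kW.

Ẇ_max ≈ 9.37 kW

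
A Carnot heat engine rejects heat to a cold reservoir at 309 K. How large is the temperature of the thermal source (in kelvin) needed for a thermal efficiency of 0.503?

T_H ≈ 622 K

From η = 1 − T_C/T_H, solving for T_H gives T_H = T_C/(1 − η) = 309.00/(1 − 0.503) = 622 K.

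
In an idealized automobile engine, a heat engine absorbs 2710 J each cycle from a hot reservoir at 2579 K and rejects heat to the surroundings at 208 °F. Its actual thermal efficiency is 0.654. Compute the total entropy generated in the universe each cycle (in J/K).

ΔS_univ ≈ 1.48 J/K

T_C = 208 °F → (208 − 32) × 5/9 = 97.78 °C = 370.93 K.
W = η·Q_H = 0.654 × 2710 = 1772 J, so Q_C = Q_H − W = 937.7 J.
The hot reservoir loses entropy Q_H/T_H = 2710/2579.00 = 1.051 J/K; the cold reservoir gains Q_C/T_C = 937.7/370.93 = 2.528 J/K.
ΔS_univ = −Q_H/T_H + Q_C/T_C = 1.48 J/K (> 0, since η = 0.654 < η_Carnot = 0.856).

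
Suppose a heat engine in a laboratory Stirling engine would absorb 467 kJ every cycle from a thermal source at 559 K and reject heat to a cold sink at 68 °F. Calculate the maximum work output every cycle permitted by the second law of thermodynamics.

T_C = 68 °F → (68 − 32) × 5/9 = 20.00 °C = 293.15 K.
The second-law ceiling is the Carnot efficiency, η_max = 1 − T_C/T_H = 1 − 293.15/559.00 = 0.4756.
W_max = η_max · Q_H = 0.4756 × 467 = 222 kJ.

W_max ≈ 222 kJ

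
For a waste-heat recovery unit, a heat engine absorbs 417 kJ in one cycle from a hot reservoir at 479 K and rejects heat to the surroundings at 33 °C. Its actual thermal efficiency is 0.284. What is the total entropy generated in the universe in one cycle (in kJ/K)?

ΔS_univ ≈ 0.1047 kJ/K

T_C = 33 °C → 33 + 273.15 = 306.15 K.
W = η·Q_H = 0.284 × 417 = 118.4 kJ, so Q_C = Q_H − W = 298.6 kJ.
Entropy balance on the reservoirs: −Q_H/T_H = -0.8706 kJ/K, +Q_C/T_C = 0.9752 kJ/K.
ΔS_univ = −Q_H/T_H + Q_C/T_C = 0.1047 kJ/K (> 0, since η = 0.284 < η_Carnot = 0.361).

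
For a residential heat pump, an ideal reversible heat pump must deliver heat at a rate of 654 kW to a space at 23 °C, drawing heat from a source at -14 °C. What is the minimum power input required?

T_H = 23 °C → 23 + 273.15 = 296.15 K.
T_C = -14 °C → -14 + 273.15 = 259.15 K.
For a reversible heat pump, COP_HP = T_H/(T_H − T_C) = 296.15/37.00 = 8.0041.
W = Q_H/COP_HP = 654/8.0041 = 81.71 kW.

Ẇ_in ≈ 81.71 kW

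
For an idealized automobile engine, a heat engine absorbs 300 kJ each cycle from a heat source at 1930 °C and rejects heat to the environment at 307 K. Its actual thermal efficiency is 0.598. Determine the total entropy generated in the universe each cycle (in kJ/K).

T_H = 1930 °C → 1930 + 273.15 = 2203.15 K.
W = η·Q_H = 0.598 × 300 = 179.4 kJ, so Q_C = Q_H − W = 120.6 kJ.
Entropy balance on the reservoirs: −Q_H/T_H = -0.1362 kJ/K, +Q_C/T_C = 0.3928 kJ/K.
ΔS_univ = −Q_H/T_H + Q_C/T_C = 0.257 kJ/K (> 0, since η = 0.598 < η_Carnot = 0.861).

ΔS_univ ≈ 0.257 kJ/K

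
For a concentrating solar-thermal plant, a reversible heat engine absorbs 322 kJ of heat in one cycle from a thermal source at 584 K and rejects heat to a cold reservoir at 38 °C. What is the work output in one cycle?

W ≈ 150 kJ

T_C = 38 °C → 38 + 273.15 = 311.15 K.
Since the cycle is reversible, η = 1 − T_C/T_H = 1 − 311.15/584.00 = 0.4672.
W = η·Q_H = 0.4672 × 322 = 150 kJ.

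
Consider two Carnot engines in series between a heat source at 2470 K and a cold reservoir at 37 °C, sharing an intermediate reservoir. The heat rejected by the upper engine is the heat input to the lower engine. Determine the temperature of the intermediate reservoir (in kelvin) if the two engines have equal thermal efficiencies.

T_C = 37 °C → 37 + 273.15 = 310.15 K.
Equal efficiencies require 1 − T_m/T_H = 1 − T_C/T_m, i.e. T_m/T_H = T_C/T_m, so T_m = √(T_H·T_C) = √(2470.00 × 310.15) = 875.3 K.

T_m ≈ 875.3 K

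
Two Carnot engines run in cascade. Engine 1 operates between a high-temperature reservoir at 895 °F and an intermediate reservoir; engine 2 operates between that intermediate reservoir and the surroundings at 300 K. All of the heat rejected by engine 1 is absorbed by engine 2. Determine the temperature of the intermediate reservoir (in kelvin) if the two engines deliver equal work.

T_H = 895 °F → (895 − 32) × 5/9 = 479.44 °C = 752.59 K.
For reversible stages Q_m = Q_H·(T_m/T_H). Setting W₁ = Q_H(1 − T_m/T_H) equal to W₂ = Q_m(1 − T_C/T_m) = Q_H·(T_m − T_C)/T_H gives T_H − T_m = T_m − T_C, so T_m = (T_H + T_C)/2 = (752.59 + 300.00)/2 = 526 K.

T_m ≈ 526 K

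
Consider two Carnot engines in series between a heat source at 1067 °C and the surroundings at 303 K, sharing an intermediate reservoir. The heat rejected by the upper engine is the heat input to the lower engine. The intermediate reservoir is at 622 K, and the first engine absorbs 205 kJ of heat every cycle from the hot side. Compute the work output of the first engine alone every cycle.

T_H = 1067 °C → 1067 + 273.15 = 1340.15 K.
First-stage efficiency η₁ = 1 − T_m/T_H = 1 − 622.00/1340.15 = 0.5359.
W₁ = η₁·Q_H = 0.5359 × 205 = 110 kJ.

W₁ ≈ 110 kJ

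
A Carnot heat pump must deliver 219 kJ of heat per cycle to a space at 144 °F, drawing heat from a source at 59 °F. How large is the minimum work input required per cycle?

W_in ≈ 30.8 kJ

T_H = 144 °F → (144 − 32) × 5/9 = 62.22 °C = 335.37 K.
T_C = 59 °F → (59 − 32) × 5/9 = 15.00 °C = 288.15 K.
COP_HP = T_H/(T_H − T_C) = 335.37/47.22 = 7.1020.
W = Q_H/COP_HP = 219/7.1020 = 30.8 kJ.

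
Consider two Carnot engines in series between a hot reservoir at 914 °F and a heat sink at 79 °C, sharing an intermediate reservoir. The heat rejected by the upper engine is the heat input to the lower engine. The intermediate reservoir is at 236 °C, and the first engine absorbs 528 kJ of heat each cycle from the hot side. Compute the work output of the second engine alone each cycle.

T_H = 914 °F → (914 − 32) × 5/9 = 490.00 °C = 763.15 K.
T_C = 79 °C → 79 + 273.15 = 352.15 K.
T_m = 236 °C → 236 + 273.15 = 509.15 K.
Heat entering the second stage: Q_m = Q_H·(T_m/T_H) = 528 × 509.15/763.15 = 352 kJ.
Second-stage efficiency η₂ = 1 − T_C/T_m = 1 − 352.15/509.15 = 0.3084, so W₂ = η₂·Q_m = 109 kJ.

W₂ ≈ 109 kJ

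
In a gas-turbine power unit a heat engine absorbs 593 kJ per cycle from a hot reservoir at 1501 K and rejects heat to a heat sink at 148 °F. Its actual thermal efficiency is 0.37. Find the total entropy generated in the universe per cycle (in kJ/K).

ΔS_univ ≈ 0.712 kJ/K

T_C = 148 °F → (148 − 32) × 5/9 = 64.44 °C = 337.59 K.
W = η·Q_H = 0.37 × 593 = 219.4 kJ, so Q_C = Q_H − W = 373.6 kJ.
The hot reservoir loses entropy Q_H/T_H = 593/1501.00 = 0.3951 kJ/K; the cold reservoir gains Q_C/T_C = 373.6/337.59 = 1.107 kJ/K.
ΔS_univ = −Q_H/T_H + Q_C/T_C = 0.712 kJ/K (> 0, since η = 0.37 < η_Carnot = 0.775).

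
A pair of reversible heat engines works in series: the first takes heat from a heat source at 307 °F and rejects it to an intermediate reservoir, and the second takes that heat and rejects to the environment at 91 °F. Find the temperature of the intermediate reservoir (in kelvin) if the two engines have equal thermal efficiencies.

T_H = 307 °F → (307 − 32) × 5/9 = 152.78 °C = 425.93 K.
T_C = 91 °F → (91 − 32) × 5/9 = 32.78 °C = 305.93 K.
Equal efficiencies require 1 − T_m/T_H = 1 − T_C/T_m, i.e. T_m/T_H = T_C/T_m, so T_m = √(T_H·T_C) = √(425.93 × 305.93) = 361.0 K.

T_m ≈ 361.0 K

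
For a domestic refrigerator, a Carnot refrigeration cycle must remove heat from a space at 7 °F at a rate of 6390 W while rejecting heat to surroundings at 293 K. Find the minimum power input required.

T_C = 7 °F → (7 − 32) × 5/9 = -13.89 °C = 259.26 K.
The reversible coefficient of performance is COP_R = T_C/(T_H − T_C) = 259.26/33.74 = 7.6843.
W = Q_C/COP_R = 6390/7.6843 = 832 W.

Ẇ_in ≈ 832 W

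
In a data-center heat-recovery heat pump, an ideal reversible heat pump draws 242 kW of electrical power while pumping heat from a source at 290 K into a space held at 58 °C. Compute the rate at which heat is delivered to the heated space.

Q̇_H ≈ 1950 kW

T_H = 58 °C → 58 + 273.15 = 331.15 K.
The Carnot heat-pump COP is COP_HP = T_H/(T_H − T_C) = 331.15/41.15 = 8.0474.
Q_H = COP_HP · W = 8.0474 × 242 = 1950 kW.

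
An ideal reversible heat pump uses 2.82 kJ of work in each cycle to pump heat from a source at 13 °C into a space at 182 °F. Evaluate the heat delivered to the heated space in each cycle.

T_H = 182 °F → (182 − 32) × 5/9 = 83.33 °C = 356.48 K.
T_C = 13 °C → 13 + 273.15 = 286.15 K.
For a reversible heat pump, COP_HP = T_H/(T_H − T_C) = 356.48/70.33 = 5.0685.
Q_H = COP_HP · W = 5.0685 × 2.82 = 14.3 kJ.

Q_H ≈ 14.3 kJ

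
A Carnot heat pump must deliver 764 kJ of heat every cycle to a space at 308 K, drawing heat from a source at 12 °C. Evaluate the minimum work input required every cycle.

T_C = 12 °C → 12 + 273.15 = 285.15 K.
Reversible heating COP: COP_HP = T_H/(T_H − T_C) = 308.00/22.85 = 13.4792.
W = Q_H/COP_HP = 764/13.4792 = 56.68 kJ.

W_in ≈ 56.68 kJ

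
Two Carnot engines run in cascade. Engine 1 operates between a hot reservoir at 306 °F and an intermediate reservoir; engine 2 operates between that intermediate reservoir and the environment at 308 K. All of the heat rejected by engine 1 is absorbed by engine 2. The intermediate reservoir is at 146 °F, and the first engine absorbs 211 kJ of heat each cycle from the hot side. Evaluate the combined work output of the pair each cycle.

W_total ≈ 58.2 kJ

T_H = 306 °F → (306 − 32) × 5/9 = 152.22 °C = 425.37 K.
Two reversible stages in series are equivalent to a single Carnot engine between T_H and T_C, so η_total = 1 − T_C/T_H = 1 − 308.00/425.37 = 0.2759.
W_total = η_total · Q_H = 0.2759 × 211 = 58.2 kJ.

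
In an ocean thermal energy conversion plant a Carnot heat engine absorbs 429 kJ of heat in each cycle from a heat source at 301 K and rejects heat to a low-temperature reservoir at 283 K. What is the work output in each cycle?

W ≈ 25.7 kJ

Carnot efficiency: η = 1 − T_C/T_H = 1 − 283.00/301.00 = 0.0598.
W = η·Q_H = 0.0598 × 429 = 25.7 kJ.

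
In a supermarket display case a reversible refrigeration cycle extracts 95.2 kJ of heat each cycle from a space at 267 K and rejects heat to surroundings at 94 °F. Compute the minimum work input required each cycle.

T_H = 94 °F → (94 − 32) × 5/9 = 34.44 °C = 307.59 K.
Carnot COP: COP_R = T_C/(T_H − T_C) = 267.00/40.59 = 6.5773.
W = Q_C/COP_R = 95.2/6.5773 = 14.5 kJ.

W_in ≈ 14.5 kJ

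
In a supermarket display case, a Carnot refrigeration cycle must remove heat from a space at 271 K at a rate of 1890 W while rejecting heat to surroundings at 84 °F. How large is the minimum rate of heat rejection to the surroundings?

T_H = 84 °F → (84 − 32) × 5/9 = 28.89 °C = 302.04 K.
For a reversible cycle Q_H/Q_C = T_H/T_C, so Q_H = Q_C·T_H/T_C = 1890 × 302.04/271.00 = 2110 W.

Q̇_H ≈ 2110 W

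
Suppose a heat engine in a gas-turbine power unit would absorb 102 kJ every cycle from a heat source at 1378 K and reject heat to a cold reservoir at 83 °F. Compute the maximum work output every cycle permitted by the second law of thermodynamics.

T_C = 83 °F → (83 − 32) × 5/9 = 28.33 °C = 301.48 K.
The second-law ceiling is the Carnot efficiency, η_max = 1 − T_C/T_H = 1 − 301.48/1378.00 = 0.7812.
W_max = η_max · Q_H = 0.7812 × 102 = 79.7 kJ.

W_max ≈ 79.7 kJ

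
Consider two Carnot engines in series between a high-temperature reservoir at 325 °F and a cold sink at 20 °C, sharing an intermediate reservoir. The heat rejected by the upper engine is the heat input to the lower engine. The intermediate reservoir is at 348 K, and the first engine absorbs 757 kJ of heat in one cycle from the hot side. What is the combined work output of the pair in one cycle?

T_H = 325 °F → (325 − 32) × 5/9 = 162.78 °C = 435.93 K.
T_C = 20 °C → 20 + 273.15 = 293.15 K.
Two reversible stages in series are equivalent to a single Carnot engine between T_H and T_C, so η_total = 1 − T_C/T_H = 1 − 293.15/435.93 = 0.3275.
W_total = η_total · Q_H = 0.3275 × 757 = 248 kJ.

W_total ≈ 248 kJ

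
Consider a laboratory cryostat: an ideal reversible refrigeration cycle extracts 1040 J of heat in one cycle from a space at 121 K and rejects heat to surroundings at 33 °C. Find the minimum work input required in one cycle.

W_in ≈ 1591 J

T_H = 33 °C → 33 + 273.15 = 306.15 K.
The reversible coefficient of performance is COP_R = T_C/(T_H − T_C) = 121.00/185.15 = 0.6535.
W = Q_C/COP_R = 1040/0.6535 = 1591 J.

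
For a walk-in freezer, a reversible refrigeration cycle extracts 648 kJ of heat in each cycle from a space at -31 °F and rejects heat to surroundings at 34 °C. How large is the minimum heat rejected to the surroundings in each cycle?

Q_H ≈ 835.7 kJ

T_H = 34 °C → 34 + 273.15 = 307.15 K.
T_C = -31 °F → (-31 − 32) × 5/9 = -35.00 °C = 238.15 K.
For a reversible cycle Q_H/Q_C = T_H/T_C, so Q_H = Q_C·T_H/T_C = 648 × 307.15/238.15 = 835.7 kJ.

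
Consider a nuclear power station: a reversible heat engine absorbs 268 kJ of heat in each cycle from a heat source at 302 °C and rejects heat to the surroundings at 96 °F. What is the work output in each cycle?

W ≈ 124 kJ

T_H = 302 °C → 302 + 273.15 = 575.15 K.
T_C = 96 °F → (96 − 32) × 5/9 = 35.56 °C = 308.71 K.
For a reversible engine, η = 1 − T_C/T_H = 1 − 308.71/575.15 = 0.4633.
W = η·Q_H = 0.4633 × 268 = 124 kJ.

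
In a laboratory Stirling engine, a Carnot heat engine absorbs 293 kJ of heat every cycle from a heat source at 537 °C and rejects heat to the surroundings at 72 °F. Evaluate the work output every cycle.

T_H = 537 °C → 537 + 273.15 = 810.15 K.
T_C = 72 °F → (72 − 32) × 5/9 = 22.22 °C = 295.37 K.
η_rev = 1 − T_C/T_H = 1 − 295.37/810.15 = 0.6354.
W = η·Q_H = 0.6354 × 293 = 186 kJ.

W ≈ 186 kJ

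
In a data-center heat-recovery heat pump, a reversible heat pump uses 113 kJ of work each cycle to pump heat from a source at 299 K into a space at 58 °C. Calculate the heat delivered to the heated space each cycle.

T_H = 58 °C → 58 + 273.15 = 331.15 K.
The Carnot heat-pump COP is COP_HP = T_H/(T_H − T_C) = 331.15/32.15 = 10.3002.
Q_H = COP_HP · W = 10.3002 × 113 = 1160 kJ.

Q_H ≈ 1160 kJ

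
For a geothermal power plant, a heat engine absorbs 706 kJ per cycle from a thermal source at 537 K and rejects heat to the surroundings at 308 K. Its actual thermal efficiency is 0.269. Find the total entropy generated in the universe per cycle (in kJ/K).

ΔS_univ ≈ 0.361 kJ/K

W = η·Q_H = 0.269 × 706 = 189.9 kJ, so Q_C = Q_H − W = 516.1 kJ.
Reservoir entropy changes: ΔS_H = −Q_H/T_H = −706/537.00 = -1.315 kJ/K and ΔS_C = +Q_C/T_C = 516.1/308.00 = 1.676 kJ/K.
ΔS_univ = −Q_H/T_H + Q_C/T_C = 0.361 kJ/K (> 0, since η = 0.269 < η_Carnot = 0.426).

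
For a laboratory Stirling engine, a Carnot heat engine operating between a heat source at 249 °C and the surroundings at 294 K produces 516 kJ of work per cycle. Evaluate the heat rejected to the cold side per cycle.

T_H = 249 °C → 249 + 273.15 = 522.15 K.
Carnot efficiency: η = 1 − T_C/T_H = 1 − 294.00/522.15 = 0.4369.
Since Q_C/Q_H = T_C/T_H and Q_H = W/η, Q_C = W·T_C/(T_H − T_C) = 516 × 294.00/228.15 = 665 kJ.

Q_C ≈ 665 kJ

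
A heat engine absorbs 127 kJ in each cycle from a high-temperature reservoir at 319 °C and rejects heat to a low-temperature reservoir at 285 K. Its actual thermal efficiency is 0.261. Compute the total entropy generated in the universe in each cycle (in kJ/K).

ΔS_univ ≈ 0.1148 kJ/K

T_H = 319 °C → 319 + 273.15 = 592.15 K.
W = η·Q_H = 0.261 × 127 = 33.15 kJ, so Q_C = Q_H − W = 93.85 kJ.
Entropy balance on the reservoirs: −Q_H/T_H = -0.2145 kJ/K, +Q_C/T_C = 0.3293 kJ/K.
ΔS_univ = −Q_H/T_H + Q_C/T_C = 0.1148 kJ/K (> 0, since η = 0.261 < η_Carnot = 0.519).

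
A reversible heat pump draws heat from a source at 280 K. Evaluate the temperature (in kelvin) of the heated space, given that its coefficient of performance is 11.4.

COP_HP = T_H/(T_H − T_C) ⇒ T_H = T_C·COP_HP/(COP_HP − 1) = 280.00 × 11.4/(11.4 − 1) = 307 K.

T_H ≈ 307 K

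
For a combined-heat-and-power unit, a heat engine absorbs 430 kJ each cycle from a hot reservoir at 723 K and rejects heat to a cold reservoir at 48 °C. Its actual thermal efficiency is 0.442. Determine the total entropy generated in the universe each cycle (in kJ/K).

ΔS_univ ≈ 0.152 kJ/K

T_C = 48 °C → 48 + 273.15 = 321.15 K.
W = η·Q_H = 0.442 × 430 = 190.1 kJ, so Q_C = Q_H − W = 239.9 kJ.
Reservoir entropy changes: ΔS_H = −Q_H/T_H = −430/723.00 = -0.5947 kJ/K and ΔS_C = +Q_C/T_C = 239.9/321.15 = 0.7471 kJ/K.
ΔS_univ = −Q_H/T_H + Q_C/T_C = 0.152 kJ/K (> 0, since η = 0.442 < η_Carnot = 0.556).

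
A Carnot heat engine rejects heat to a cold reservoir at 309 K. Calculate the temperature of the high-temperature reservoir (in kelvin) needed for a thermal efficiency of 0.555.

T_H ≈ 694 K

From η = 1 − T_C/T_H, solving for T_H gives T_H = T_C/(1 − η) = 309.00/(1 − 0.555) = 694 K.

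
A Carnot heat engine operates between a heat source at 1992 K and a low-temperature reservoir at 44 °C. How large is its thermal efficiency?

η ≈ 0.841

T_C = 44 °C → 44 + 273.15 = 317.15 K.
The Carnot efficiency is η = 1 − T_C/T_H = 1 − 317.15/1992.00 = 0.841.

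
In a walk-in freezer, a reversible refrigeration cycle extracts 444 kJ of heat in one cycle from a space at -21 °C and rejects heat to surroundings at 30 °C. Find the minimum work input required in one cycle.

T_H = 30 °C → 30 + 273.15 = 303.15 K.
T_C = -21 °C → -21 + 273.15 = 252.15 K.
For a reversible refrigerator, COP_R = T_C/(T_H − T_C) = 252.15/51.00 = 4.9441.
W = Q_C/COP_R = 444/4.9441 = 89.80 kJ.

W_in ≈ 89.80 kJ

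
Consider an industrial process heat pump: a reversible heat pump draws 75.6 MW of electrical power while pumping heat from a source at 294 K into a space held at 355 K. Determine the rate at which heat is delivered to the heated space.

Reversible heating COP: COP_HP = T_H/(T_H − T_C) = 355.00/61.00 = 5.8197.
Q_H = COP_HP · W = 5.8197 × 75.6 = 440.0 MW.

Q̇_H ≈ 440.0 MW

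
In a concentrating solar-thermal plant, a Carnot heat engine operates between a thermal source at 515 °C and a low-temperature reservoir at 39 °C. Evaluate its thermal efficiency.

η ≈ 0.604

T_H = 515 °C → 515 + 273.15 = 788.15 K.
T_C = 39 °C → 39 + 273.15 = 312.15 K.
Since the cycle is reversible, η = 1 − T_C/T_H = 1 − 312.15/788.15 = 0.604.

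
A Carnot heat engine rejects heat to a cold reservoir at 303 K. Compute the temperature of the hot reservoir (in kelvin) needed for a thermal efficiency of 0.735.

T_H ≈ 1140 K

From η = 1 − T_C/T_H, solving for T_H gives T_H = T_C/(1 − η) = 303.00/(1 − 0.735) = 1140 K.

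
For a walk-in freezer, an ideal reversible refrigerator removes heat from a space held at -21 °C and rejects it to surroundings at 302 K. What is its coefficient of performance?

T_C = -21 °C → -21 + 273.15 = 252.15 K.
Carnot COP: COP_R = T_C/(T_H − T_C) = 252.15/(302.00 − 252.15) = 5.06.

COP_R ≈ 5.06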